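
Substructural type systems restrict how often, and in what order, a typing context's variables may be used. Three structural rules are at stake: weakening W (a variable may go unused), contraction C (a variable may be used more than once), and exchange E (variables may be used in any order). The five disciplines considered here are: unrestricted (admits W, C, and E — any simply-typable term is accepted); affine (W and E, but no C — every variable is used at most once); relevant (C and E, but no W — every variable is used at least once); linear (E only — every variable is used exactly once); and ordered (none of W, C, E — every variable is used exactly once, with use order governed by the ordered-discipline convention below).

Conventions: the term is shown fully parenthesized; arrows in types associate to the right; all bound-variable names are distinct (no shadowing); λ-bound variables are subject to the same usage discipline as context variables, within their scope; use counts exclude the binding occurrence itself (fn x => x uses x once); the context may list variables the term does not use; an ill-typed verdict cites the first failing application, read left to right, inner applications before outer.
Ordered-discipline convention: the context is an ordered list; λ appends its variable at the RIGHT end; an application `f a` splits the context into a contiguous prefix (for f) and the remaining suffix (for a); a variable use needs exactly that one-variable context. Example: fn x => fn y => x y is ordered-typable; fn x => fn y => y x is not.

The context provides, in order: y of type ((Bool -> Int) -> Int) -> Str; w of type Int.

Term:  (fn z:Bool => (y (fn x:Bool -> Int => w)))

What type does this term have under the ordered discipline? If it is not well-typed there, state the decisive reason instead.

not well-typed under ordered — needs weakening: z, x unused
variable uses: y=1; w=1; z (λ-bound)=0; x (λ-bound)=0
use order (left to right): y, w
typing: well-typed at Bool -> Str
summary: ordered ✗ · linear ✗ · affine ✓ · relevant ✗ · unrestricted ✓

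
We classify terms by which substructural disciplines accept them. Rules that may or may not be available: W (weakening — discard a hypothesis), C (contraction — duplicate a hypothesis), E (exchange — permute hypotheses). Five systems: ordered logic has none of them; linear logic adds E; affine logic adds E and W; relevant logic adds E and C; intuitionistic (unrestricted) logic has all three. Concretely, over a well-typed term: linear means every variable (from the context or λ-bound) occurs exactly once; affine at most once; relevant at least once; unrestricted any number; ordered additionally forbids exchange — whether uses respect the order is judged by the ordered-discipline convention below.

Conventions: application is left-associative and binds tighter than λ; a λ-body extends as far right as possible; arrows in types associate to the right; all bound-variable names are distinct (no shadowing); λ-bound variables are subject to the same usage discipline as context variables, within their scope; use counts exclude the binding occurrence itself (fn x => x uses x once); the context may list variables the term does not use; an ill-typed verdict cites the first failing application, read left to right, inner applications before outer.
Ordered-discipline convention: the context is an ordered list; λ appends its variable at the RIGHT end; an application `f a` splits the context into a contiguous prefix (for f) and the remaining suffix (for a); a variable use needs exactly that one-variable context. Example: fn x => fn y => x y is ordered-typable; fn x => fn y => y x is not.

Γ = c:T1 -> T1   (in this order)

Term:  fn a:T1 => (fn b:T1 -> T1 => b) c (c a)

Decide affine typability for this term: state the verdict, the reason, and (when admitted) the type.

no — repeated use of c ×2
variable uses: c: 2, a (bound): 1, b (bound): 1
use order (left to right): b, c, c, a
typing: the term checks, with type T1 -> T1
all disciplines: ordered ✗, linear ✗, affine ✗, relevant ✓, unrestricted ✓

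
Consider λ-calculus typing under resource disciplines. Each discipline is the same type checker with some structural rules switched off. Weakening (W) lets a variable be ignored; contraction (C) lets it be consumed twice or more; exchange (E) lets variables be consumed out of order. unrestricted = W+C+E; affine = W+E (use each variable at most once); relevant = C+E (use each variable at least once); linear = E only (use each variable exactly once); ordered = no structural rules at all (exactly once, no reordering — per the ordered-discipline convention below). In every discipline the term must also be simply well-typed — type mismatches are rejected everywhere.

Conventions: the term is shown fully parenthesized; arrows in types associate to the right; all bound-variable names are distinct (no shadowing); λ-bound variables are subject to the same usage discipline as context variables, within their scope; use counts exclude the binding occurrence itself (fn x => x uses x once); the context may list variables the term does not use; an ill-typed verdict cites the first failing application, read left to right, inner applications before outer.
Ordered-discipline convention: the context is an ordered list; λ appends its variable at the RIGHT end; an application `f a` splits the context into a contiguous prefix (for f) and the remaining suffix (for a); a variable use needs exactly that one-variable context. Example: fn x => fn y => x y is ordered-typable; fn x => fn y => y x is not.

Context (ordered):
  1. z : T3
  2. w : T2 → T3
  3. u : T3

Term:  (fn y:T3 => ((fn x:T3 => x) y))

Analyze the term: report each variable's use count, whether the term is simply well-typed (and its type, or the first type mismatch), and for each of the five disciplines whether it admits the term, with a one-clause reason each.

usage: z: 0; w: 0; u: 0; y (λ-bound): 1; x (λ-bound): 1
use order (left to right): x, y
typing: well-typed at T3 → T3
ordered: ✗, z, w, u left unused
linear: ✗, z, w, u left unused
affine: ✓, none of z, w, u, y, x used more than once
relevant: ✗, z, w, u left unused
unrestricted: ✓, type-checks (T3 → T3) and nothing is barred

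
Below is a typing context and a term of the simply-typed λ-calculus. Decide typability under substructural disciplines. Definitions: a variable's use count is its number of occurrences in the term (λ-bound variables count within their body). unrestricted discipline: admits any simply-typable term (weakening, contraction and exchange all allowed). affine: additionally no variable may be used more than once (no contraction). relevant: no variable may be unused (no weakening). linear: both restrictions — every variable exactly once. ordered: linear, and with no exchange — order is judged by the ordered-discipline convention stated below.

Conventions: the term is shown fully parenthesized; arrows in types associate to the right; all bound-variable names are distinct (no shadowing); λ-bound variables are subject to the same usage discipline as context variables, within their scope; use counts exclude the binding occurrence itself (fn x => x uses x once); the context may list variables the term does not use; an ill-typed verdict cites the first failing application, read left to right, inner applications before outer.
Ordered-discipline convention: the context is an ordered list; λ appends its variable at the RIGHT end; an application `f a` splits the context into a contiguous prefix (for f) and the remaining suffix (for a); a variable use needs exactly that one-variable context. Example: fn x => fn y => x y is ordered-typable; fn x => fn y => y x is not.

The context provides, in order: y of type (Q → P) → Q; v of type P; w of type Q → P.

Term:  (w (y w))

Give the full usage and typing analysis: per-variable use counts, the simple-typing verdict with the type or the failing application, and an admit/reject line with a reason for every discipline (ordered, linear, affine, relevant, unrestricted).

variable uses: y: 1; v: 0; w: 2
order of uses: w, y, w
typing: the term checks, with type P
ordered: ✗ — needs contraction — w ×2; v never used (weakening)
linear: ✗ — needs contraction — w ×2; v never used (weakening)
affine: ✗ — needs contraction — w ×2
relevant: ✗ — v never used (weakening)
unrestricted: ✓ — well-typed at P; no restrictions here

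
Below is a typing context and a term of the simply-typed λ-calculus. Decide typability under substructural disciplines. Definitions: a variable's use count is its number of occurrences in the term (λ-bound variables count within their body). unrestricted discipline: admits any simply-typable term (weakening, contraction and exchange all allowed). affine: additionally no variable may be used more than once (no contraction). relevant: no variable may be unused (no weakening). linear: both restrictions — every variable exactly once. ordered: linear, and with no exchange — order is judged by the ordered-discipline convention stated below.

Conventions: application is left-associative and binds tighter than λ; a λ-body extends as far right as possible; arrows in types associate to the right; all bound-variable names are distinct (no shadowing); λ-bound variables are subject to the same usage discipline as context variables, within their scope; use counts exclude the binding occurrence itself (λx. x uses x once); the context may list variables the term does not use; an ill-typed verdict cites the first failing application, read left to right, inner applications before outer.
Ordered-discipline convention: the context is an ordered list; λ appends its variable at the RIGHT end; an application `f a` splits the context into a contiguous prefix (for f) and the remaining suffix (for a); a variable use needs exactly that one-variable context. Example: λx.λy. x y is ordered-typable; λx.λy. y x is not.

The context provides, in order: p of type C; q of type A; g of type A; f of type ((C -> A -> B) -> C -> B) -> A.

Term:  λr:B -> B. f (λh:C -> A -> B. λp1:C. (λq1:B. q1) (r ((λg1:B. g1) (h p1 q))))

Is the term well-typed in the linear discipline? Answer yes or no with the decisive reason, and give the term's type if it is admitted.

no — needs weakening: p, g unused
use counts: p ×0; q ×1; g ×0; f ×1; r (bound) ×1; h (bound) ×1; p1 (bound) ×1; q1 (bound) ×1; g1 (bound) ×1
left-to-right use order: f, q1, r, g1, h, p1, q
typing: well-typed — term : (B -> B) -> A
summary: ordered ✗ · linear ✗ · affine ✓ · relevant ✗ · unrestricted ✓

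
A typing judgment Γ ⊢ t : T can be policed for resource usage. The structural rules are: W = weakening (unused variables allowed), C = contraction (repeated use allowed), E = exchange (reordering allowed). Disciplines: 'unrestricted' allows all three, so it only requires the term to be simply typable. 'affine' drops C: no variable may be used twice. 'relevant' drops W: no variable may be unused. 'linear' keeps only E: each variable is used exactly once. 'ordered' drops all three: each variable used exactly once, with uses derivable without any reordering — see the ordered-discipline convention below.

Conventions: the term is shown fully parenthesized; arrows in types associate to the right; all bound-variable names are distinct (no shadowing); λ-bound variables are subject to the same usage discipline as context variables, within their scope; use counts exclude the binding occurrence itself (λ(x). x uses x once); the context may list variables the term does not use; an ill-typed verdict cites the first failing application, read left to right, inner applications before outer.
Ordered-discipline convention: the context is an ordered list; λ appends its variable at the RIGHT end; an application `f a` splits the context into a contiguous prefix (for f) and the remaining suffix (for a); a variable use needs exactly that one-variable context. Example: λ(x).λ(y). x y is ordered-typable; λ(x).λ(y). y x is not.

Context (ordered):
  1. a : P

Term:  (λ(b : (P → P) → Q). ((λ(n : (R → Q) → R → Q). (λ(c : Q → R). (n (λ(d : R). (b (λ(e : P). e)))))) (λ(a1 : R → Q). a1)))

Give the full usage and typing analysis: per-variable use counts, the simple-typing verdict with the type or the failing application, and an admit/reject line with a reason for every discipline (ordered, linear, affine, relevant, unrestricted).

variable uses: a ×0; b (λ-bound) ×1; n (λ-bound) ×1; c (λ-bound) ×0; d (λ-bound) ×0; e (λ-bound) ×1; a1 (λ-bound) ×1
use order (left to right): n, b, e, a1
typing: well-typed — term : ((P → P) → Q) → (Q → R) → R → Q
ordered: ✗ — a, c, d never used (weakening)
linear: ✗ — a, c, d never used (weakening)
affine: ✓ — no duplicate uses among a, b, n, c, d, e, a1
relevant: ✗ — a, c, d never used (weakening)
unrestricted: ✓ — type-checks (((P → P) → Q) → (Q → R) → R → Q) and nothing is barred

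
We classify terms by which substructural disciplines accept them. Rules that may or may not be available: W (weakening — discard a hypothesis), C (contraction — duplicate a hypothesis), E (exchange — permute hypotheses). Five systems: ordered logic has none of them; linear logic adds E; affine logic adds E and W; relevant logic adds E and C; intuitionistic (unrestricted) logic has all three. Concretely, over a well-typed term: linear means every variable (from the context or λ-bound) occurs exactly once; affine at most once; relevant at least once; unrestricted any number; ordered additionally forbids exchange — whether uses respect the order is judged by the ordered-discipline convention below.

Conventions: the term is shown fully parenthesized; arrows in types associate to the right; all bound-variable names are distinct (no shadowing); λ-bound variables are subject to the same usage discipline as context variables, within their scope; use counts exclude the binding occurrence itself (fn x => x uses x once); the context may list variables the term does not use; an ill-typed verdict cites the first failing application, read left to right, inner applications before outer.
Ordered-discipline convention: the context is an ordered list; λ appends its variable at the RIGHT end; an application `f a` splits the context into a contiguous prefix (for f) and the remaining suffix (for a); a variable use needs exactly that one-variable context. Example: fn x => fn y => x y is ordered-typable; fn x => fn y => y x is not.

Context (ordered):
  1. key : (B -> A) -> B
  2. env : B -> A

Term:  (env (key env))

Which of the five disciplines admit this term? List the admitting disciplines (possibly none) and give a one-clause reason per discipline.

admitted in: relevant, unrestricted
use counts: key: 1×; env: 2×
uses in reading order: env, key, env
typing: ✓ — A
ordered: ✗, uses contraction: env ×2
linear: ✗, uses contraction: env ×2
affine: ✗, uses contraction: env ×2
relevant: ✓, at least one use each (key, env)
unrestricted: ✓, typability at A is all that's needed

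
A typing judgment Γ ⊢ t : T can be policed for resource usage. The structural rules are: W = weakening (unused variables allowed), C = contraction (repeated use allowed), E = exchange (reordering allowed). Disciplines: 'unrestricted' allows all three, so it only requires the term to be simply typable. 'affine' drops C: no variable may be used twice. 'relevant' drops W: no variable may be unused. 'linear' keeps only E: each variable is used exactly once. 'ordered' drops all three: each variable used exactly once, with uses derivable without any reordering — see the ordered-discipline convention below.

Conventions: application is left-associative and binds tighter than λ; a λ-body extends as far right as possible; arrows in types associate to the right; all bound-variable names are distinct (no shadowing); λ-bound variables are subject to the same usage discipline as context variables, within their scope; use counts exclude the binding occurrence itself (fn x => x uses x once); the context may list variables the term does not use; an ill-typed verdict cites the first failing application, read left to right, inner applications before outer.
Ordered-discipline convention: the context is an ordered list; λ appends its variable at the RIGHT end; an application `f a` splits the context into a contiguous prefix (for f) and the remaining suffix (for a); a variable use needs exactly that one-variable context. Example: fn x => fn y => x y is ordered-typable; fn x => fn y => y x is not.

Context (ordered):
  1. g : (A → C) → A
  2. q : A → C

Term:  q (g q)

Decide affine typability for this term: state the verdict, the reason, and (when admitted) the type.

no — q ×2 used more than once (contraction)
counts: g: 1; q: 2
left-to-right use order: q, g, q
typing: the term checks, with type C
summary: ordered ✗ | linear ✗ | affine ✗ | relevant ✓ | unrestricted ✓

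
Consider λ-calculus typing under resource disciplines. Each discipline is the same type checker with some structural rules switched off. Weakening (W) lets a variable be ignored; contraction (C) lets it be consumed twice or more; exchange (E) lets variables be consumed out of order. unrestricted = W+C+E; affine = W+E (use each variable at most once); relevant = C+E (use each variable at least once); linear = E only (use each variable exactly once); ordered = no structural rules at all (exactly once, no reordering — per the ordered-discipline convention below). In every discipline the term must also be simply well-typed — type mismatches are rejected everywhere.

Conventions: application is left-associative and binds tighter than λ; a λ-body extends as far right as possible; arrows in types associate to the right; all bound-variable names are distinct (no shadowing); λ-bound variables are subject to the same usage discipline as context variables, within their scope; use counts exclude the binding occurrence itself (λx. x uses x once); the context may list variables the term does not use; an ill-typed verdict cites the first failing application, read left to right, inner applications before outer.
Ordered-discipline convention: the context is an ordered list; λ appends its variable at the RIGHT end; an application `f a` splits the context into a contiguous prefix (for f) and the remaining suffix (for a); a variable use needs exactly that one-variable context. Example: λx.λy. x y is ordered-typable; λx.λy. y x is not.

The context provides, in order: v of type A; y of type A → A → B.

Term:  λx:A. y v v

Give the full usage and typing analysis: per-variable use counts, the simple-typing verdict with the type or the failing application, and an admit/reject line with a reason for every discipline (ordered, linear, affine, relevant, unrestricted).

usage: v=2, y=1, x (bound)=0
uses in reading order: y, v, v
typing: well-typed at A → B
ordered: ✗, uses contraction: v ×2; x never used (weakening)
linear: ✗, uses contraction: v ×2; x never used (weakening)
affine: ✗, uses contraction: v ×2
relevant: ✗, x never used (weakening)
unrestricted: ✓, type-checks (A → B) and nothing is barred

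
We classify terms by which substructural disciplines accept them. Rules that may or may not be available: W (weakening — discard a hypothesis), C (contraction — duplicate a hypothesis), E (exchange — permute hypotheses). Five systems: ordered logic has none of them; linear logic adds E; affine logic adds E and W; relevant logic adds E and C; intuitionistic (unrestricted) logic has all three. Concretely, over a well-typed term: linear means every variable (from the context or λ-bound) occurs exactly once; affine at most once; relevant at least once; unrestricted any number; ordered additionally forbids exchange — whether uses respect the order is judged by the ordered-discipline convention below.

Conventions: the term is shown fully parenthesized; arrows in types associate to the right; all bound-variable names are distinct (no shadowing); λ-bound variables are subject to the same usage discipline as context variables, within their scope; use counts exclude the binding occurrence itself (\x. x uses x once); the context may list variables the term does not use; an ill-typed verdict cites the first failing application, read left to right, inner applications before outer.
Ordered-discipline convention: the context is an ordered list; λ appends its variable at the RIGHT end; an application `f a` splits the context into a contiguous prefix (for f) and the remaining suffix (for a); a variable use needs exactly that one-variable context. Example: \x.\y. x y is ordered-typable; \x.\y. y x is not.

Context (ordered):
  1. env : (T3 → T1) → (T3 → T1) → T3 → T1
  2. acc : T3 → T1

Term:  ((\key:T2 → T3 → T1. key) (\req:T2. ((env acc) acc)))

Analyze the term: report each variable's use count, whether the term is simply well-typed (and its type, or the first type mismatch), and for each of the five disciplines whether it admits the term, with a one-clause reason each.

use counts: env: 1; acc: 2; key (bound): 1; req (bound): 0
left-to-right use order: key, env, acc, acc
typing: well-typed — term : T2 → T3 → T1
ordered: ✗, acc ×2 used more than once (contraction); needs weakening: req unused
linear: ✗, acc ×2 used more than once (contraction); needs weakening: req unused
affine: ✗, acc ×2 used more than once (contraction)
relevant: ✗, needs weakening: req unused
unrestricted: ✓, type-checks (T2 → T3 → T1) and nothing is barred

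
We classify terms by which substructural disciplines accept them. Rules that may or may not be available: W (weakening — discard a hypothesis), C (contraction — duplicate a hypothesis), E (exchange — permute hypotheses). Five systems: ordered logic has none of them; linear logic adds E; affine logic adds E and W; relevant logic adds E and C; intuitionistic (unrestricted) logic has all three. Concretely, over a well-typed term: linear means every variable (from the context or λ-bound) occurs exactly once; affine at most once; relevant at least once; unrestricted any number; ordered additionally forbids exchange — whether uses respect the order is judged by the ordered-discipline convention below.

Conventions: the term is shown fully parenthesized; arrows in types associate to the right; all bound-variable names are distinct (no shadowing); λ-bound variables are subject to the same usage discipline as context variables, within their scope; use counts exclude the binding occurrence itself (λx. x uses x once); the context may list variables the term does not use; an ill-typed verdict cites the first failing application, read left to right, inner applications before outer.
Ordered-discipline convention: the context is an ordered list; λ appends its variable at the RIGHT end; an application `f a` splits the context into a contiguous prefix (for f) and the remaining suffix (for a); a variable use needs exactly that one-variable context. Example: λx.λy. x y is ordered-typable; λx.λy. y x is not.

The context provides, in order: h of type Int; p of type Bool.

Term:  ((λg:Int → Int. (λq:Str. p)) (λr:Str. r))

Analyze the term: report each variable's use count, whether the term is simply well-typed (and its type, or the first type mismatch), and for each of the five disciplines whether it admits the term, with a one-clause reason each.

counts: h ×0, p ×1, g (λ-bound) ×0, q (λ-bound) ×0, r (λ-bound) ×1
left-to-right use order: p, r
typing: ill-typed: an argument Str → Str mismatches the expected Int → Int
ordered ✗ (the type mismatch rejects it)
linear ✗ (not simply typable)
affine ✗ (fails simple typing)
relevant ✗ (a type mismatch blocks all five)
unrestricted ✗ (the type mismatch rejects it)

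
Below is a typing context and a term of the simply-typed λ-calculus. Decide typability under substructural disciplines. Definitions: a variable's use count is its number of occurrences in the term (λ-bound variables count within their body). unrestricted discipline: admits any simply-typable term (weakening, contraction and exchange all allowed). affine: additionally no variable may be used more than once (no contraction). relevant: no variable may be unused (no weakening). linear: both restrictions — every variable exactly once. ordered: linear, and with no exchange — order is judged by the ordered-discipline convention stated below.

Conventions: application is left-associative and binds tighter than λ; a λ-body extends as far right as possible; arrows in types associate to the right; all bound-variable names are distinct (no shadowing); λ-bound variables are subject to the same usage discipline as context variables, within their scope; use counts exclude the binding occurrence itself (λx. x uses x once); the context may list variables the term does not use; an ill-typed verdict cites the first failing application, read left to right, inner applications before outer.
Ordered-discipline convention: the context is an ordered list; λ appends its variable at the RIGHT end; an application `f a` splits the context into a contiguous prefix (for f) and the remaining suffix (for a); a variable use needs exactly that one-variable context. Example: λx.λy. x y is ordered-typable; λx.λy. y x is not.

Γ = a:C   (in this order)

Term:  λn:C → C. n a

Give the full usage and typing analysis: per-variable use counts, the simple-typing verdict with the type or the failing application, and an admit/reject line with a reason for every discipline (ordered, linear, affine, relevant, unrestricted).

use counts: a: 1, n (λ-bound): 1
left-to-right use order: n, a
typing: ✓ — (C → C) → C
ordered: ✗, no ordered split (uses run n, a)
linear: ✓, exactly-once usage across a, n
affine: ✓, none of a, n used more than once
relevant: ✓, none of a, n goes unused
unrestricted: ✓, well-typed at (C → C) → C; no restrictions here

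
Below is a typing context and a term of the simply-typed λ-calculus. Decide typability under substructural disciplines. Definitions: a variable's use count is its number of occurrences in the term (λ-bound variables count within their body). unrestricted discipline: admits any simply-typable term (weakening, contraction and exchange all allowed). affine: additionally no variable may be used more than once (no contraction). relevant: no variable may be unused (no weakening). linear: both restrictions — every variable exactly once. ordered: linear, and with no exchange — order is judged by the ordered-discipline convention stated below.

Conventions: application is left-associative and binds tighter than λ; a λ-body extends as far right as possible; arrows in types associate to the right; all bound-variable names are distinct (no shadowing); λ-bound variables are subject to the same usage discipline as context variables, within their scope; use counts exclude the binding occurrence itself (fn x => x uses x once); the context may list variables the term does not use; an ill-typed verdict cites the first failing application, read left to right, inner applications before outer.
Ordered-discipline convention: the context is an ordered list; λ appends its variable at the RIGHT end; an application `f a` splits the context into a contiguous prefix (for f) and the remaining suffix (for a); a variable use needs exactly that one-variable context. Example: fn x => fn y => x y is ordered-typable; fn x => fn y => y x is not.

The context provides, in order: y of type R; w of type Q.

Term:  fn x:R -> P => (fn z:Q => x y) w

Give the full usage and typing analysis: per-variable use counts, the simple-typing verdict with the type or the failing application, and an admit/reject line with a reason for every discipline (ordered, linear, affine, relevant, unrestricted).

counts: y: 1×, w: 1×, x (λ-bound): 1×, z (λ-bound): 0×
uses in reading order: x, y, w
typing: the term checks, with type (R -> P) -> P
ordered: ✗ — z left unused
linear: ✗ — z left unused
affine: ✓ — no duplicate uses among y, w, x, z
relevant: ✗ — z left unused
unrestricted: ✓ — simply typable at (R -> P) -> P; W, C, E all held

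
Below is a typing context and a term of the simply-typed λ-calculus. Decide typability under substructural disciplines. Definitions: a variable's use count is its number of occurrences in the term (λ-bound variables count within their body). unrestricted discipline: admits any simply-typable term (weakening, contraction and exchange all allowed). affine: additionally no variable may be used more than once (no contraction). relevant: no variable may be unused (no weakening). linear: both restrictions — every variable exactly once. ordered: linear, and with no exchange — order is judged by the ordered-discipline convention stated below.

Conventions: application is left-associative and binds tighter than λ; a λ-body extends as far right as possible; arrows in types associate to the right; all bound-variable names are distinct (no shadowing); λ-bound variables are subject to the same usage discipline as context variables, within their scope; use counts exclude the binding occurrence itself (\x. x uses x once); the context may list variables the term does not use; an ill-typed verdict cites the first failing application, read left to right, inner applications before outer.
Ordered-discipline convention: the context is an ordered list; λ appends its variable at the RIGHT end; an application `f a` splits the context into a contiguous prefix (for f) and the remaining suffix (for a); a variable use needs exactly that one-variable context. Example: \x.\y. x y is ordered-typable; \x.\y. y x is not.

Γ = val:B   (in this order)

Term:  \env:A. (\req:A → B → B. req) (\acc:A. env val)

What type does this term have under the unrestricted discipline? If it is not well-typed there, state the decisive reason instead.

not well-typed under unrestricted — fails simple typing
variable uses: val: 1, env (λ-bound): 1, req (λ-bound): 1, acc (λ-bound): 0
left-to-right use order: req, env, val
typing: ill-typed: non-function type A applied to an argument
all disciplines: ordered ✗ · linear ✗ · affine ✗ · relevant ✗ · unrestricted ✗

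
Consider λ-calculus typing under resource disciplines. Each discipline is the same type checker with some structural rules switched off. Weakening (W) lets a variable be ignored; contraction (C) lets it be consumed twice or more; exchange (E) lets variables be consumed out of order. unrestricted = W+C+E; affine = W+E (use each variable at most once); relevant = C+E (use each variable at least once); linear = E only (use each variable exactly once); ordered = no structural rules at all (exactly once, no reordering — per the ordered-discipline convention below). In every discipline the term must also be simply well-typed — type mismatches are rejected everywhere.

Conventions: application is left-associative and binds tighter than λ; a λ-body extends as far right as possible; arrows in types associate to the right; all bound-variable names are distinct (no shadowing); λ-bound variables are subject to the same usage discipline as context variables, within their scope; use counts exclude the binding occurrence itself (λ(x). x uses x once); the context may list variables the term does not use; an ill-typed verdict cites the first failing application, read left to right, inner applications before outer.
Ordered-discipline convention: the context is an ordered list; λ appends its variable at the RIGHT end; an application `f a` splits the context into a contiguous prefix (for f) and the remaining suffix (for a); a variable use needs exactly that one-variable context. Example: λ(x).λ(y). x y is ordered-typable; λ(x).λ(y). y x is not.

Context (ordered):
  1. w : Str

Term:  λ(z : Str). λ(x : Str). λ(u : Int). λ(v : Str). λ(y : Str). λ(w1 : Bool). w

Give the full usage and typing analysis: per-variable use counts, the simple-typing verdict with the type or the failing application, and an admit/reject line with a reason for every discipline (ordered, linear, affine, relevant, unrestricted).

variable uses: w: 1×, z (λ-bound): 0×, x (λ-bound): 0×, u (λ-bound): 0×, v (λ-bound): 0×, y (λ-bound): 0×, w1 (λ-bound): 0×
order of uses: w
typing: ✓ — Str → Str → Int → Str → Str → Bool → Str
ordered ✗ (needs weakening: z, x, u, v, y, w1 unused)
linear ✗ (needs weakening: z, x, u, v, y, w1 unused)
affine ✓ (at most one use each (w, z, x, u, v, y, w1))
relevant ✗ (needs weakening: z, x, u, v, y, w1 unused)
unrestricted ✓ (type-checks (Str → Str → Int → Str → Str → Bool → Str) and nothing is barred)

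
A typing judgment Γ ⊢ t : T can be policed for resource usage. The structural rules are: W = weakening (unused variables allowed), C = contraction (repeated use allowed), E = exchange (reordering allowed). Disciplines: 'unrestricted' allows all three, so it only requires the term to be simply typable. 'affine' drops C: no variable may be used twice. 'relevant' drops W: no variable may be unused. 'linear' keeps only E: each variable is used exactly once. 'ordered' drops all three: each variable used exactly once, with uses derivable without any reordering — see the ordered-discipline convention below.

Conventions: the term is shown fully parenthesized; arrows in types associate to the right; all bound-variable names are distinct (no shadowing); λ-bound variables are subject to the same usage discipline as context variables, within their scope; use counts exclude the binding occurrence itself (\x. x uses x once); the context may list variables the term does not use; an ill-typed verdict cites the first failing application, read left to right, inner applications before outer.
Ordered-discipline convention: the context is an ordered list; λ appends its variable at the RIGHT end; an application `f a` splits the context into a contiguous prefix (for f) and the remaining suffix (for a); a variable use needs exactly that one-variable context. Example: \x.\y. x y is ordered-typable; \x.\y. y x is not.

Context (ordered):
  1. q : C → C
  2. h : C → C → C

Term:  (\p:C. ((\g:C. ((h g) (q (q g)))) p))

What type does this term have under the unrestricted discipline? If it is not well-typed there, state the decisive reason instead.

term : C → C
variable uses: q=2; h=1; p (λ-bound)=1; g (λ-bound)=2
uses in reading order: h, g, q, q, g, p
typing: well-typed at C → C
across the five disciplines: ordered ✗ · linear ✗ · affine ✗ · relevant ✓ · unrestricted ✓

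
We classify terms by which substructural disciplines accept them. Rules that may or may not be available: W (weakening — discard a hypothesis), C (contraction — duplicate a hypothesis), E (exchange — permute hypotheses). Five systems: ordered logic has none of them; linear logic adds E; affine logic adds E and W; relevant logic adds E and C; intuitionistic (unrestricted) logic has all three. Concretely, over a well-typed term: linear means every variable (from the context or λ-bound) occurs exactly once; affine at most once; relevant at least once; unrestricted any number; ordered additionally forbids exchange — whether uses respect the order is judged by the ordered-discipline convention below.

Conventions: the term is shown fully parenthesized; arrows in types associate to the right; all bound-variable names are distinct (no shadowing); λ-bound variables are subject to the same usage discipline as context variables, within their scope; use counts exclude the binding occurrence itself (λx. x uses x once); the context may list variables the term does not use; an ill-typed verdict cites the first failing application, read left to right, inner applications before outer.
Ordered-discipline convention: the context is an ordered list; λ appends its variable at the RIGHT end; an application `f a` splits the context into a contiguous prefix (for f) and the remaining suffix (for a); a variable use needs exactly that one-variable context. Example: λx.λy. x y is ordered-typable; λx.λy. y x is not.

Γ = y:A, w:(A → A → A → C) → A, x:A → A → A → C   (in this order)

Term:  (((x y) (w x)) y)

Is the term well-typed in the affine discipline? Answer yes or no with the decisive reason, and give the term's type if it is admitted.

no — y ×2, x ×2 used more than once (contraction)
usage: y=2, w=1, x=2
use order (left to right): x, y, w, x, y
typing: the term checks, with type C
across the five disciplines: ordered ✗; linear ✗; affine ✗; relevant ✓; unrestricted ✓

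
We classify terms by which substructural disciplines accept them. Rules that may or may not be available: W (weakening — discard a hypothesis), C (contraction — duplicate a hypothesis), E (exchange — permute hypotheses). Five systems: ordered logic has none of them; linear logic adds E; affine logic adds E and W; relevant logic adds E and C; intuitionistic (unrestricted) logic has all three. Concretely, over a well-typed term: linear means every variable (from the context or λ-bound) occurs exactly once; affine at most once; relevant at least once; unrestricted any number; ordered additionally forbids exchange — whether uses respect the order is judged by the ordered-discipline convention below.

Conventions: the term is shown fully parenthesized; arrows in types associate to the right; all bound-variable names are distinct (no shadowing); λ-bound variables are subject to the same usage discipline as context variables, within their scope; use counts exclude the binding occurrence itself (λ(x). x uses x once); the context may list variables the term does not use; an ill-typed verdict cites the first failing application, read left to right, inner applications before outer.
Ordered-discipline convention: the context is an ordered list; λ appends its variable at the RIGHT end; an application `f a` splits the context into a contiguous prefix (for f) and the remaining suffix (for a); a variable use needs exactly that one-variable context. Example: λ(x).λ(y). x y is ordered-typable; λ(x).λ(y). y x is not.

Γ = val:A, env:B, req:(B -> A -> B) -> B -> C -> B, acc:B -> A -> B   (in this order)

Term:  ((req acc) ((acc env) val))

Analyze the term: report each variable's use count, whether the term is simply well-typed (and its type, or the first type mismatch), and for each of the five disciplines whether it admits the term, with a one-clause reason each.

use counts: val=1; env=1; req=1; acc=2
use order (left to right): req, acc, acc, env, val
typing: well-typed — term : C -> B
ordered: ✗, uses contraction: acc ×2
linear: ✗, uses contraction: acc ×2
affine: ✗, uses contraction: acc ×2
relevant: ✓, every one of val, env, req, acc appears
unrestricted: ✓, typability at C -> B is all that's needed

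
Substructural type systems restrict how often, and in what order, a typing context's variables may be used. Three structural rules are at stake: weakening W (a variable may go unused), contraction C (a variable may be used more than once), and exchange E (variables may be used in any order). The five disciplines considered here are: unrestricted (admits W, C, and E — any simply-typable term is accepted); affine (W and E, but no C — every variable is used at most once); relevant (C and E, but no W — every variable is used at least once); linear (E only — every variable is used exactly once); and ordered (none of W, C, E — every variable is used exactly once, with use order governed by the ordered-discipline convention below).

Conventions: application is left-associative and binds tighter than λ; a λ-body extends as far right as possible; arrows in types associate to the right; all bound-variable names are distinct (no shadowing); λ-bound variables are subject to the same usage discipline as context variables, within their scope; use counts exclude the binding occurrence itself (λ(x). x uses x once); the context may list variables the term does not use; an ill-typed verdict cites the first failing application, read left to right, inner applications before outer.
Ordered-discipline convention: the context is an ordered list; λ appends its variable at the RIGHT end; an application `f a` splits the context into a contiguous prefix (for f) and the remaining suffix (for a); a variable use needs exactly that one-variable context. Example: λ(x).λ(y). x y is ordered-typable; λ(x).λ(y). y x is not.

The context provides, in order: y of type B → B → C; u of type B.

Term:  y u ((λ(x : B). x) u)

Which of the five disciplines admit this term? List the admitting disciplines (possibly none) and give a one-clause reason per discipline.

accepted by: relevant, unrestricted
counts: y=1; u=2; x (bound)=1
uses in reading order: y, u, x, u
typing: the term checks, with type C
ordered: ✗, repeated use of u ×2
linear: ✗, repeated use of u ×2
affine: ✗, repeated use of u ×2
relevant: ✓, none of y, u, x goes unused
unrestricted: ✓, type-checks (C) and nothing is barred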